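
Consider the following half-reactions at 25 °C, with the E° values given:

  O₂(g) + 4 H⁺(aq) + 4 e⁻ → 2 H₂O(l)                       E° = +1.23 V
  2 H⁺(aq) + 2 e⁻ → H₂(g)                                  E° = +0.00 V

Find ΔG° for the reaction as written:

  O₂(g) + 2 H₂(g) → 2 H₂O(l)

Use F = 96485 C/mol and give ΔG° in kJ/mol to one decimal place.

As written, O₂/H₂O is reduced (cathode) and H⁺/H₂ is oxidised (anode), so E°cell = (+1.23) − (+0.00) = +1.23 V.
Balancing electrons gives n = 4.
ΔG° = −nFE° = −(4)(96485)(+1.23) = -474,706 J = -474.7 kJ/mol.

-474.7 kJ/mol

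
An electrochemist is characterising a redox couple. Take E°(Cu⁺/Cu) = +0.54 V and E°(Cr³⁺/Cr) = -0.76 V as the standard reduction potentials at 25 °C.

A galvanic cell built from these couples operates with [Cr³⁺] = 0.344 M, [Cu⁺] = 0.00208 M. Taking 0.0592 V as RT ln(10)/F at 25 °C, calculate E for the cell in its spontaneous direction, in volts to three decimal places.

+1.150 V

Cu⁺/Cu is the cathode (higher E°), Cr³⁺/Cr the anode: E°cell = +0.54 − (-0.76) = +1.30 V, n = 3.
Overall: 3 Cu⁺(aq) + Cr(s) → 3 Cu(s) + Cr³⁺(aq)
Q = [Cr³⁺] / ([Cu⁺]^3); log Q = 7.582.
E = E° − (0.0592/n) log Q = +1.30 − (0.0592/3)(7.582) = +1.150 V.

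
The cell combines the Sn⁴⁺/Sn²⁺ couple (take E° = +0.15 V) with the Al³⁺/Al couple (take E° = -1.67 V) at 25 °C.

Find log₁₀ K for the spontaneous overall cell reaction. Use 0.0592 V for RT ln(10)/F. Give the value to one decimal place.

184.5

Cathode: Sn⁴⁺/Sn²⁺; anode: Al³⁺/Al. E°cell = +1.82 V, n = 6.
log K = nE°cell / 0.0592 = (6)(+1.82) / 0.0592 = 184.5.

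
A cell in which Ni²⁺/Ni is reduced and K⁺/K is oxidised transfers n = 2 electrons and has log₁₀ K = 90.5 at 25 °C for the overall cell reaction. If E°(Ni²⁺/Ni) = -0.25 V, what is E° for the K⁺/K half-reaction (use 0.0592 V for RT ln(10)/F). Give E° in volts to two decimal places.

-2.93 V

E°cell = (0.0592/n)·log K = (0.0592/2)(90.5) = +2.679 V.
Since Ni²⁺/Ni is the cathode and K⁺/K the anode, E°cell = E°(Ni²⁺/Ni) − E°(K⁺/K).
So E°(K⁺/K) = E°(Ni²⁺/Ni) − E°cell = (-0.25) − (+2.679) = -2.93 V.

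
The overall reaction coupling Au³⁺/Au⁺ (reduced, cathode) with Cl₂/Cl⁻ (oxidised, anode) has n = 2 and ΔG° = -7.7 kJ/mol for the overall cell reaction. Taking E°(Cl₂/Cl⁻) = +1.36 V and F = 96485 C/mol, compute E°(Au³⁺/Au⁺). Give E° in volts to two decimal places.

E°cell = −ΔG°/(nF) = −(-7.7×10³)/((2)(96485)) = +0.040 V.
Since Au³⁺/Au⁺ is the cathode and Cl₂/Cl⁻ the anode, E°cell = E°(Au³⁺/Au⁺) − E°(Cl₂/Cl⁻).
So E°(Au³⁺/Au⁺) = E°cell + E°(Cl₂/Cl⁻) = +0.040 + (+1.36) = +1.40 V.

+1.40 V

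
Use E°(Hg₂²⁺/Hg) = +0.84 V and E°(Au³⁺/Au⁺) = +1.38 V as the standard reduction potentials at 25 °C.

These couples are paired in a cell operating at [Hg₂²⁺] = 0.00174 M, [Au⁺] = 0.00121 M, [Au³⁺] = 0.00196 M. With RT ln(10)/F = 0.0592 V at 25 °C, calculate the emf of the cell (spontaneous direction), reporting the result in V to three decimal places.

Au³⁺/Au⁺ is the cathode (higher E°), Hg₂²⁺/Hg the anode: E°cell = +1.38 − (+0.84) = +0.54 V, n = 2.
Overall: Au³⁺(aq) + 2 Hg(l) → Au⁺(aq) + Hg₂²⁺(aq)
Q = [Au⁺]·[Hg₂²⁺] / ([Au³⁺]); log Q = -2.969.
E = E° − (0.0592/n) log Q = +0.54 − (0.0592/2)(-2.969) = +0.628 V.

+0.628 V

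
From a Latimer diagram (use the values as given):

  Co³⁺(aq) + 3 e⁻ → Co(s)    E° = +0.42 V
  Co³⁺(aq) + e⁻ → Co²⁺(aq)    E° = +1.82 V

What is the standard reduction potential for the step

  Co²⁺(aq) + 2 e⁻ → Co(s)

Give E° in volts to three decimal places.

Sequential free energies add, so n₃E°₃ = n₁E°₁ + n₂E°₂.
With n₃ = 3, and the known step contributing 1×(+1.82) V, the unknown satisfies 2·E° = 3×(+0.42) − 1×(+1.82) = -0.560.
E° = -0.560 / 2 = -0.280 V.

-0.280 V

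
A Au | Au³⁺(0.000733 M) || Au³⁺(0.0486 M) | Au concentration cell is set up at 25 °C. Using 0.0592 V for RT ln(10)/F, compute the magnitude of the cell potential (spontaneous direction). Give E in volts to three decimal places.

+0.036 V

For a concentration cell E°cell = 0. The 0.0486 M side is the cathode (reduction is favoured where [Au³⁺] is higher).
With n = 3, E = −(0.0592/3) log([Au³⁺]ₐₙ/[Au³⁺]꜀ₐₜ) = −(0.0592/3) log(0.000733/0.0486) = −(0.0592/3)(-1.822) = +0.036 V.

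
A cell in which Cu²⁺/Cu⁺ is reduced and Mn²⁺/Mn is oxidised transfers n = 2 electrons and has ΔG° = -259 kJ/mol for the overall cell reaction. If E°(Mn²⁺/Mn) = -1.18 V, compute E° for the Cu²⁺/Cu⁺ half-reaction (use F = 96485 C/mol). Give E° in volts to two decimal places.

+0.16 V

E°cell = −ΔG°/(nF) = −(-259×10³)/((2)(96485)) = +1.342 V.
Since Cu²⁺/Cu⁺ is the cathode and Mn²⁺/Mn the anode, E°cell = E°(Cu²⁺/Cu⁺) − E°(Mn²⁺/Mn).
So E°(Cu²⁺/Cu⁺) = E°cell + E°(Mn²⁺/Mn) = +1.342 + (-1.18) = +0.16 V.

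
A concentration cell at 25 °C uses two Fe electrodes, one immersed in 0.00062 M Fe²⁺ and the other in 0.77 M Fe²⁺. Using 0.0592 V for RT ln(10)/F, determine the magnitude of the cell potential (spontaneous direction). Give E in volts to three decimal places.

For a concentration cell E°cell = 0. The 0.77 M side is the cathode (reduction is favoured where [Fe²⁺] is higher).
With n = 2, E = −(0.0592/2) log([Fe²⁺]ₐₙ/[Fe²⁺]꜀ₐₜ) = −(0.0592/2) log(0.00062/0.77) = −(0.0592/2)(-3.094) = +0.092 V.

+0.092 V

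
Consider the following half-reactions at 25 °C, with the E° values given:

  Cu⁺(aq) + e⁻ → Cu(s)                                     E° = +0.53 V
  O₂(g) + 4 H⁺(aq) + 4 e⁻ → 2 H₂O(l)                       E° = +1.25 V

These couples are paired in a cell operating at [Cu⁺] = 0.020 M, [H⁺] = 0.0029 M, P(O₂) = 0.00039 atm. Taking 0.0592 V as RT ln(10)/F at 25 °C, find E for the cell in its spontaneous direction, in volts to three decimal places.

+0.620 V

O₂/H₂O is the cathode (higher E°), Cu⁺/Cu the anode: E°cell = +1.25 − (+0.53) = +0.72 V, n = 4.
Overall: O₂(g) + 4 H⁺(aq) + 4 Cu(s) → 2 H₂O(l) + 4 Cu⁺(aq)
Q = [Cu⁺]^4 / (P(O₂)·[H⁺]^4); log Q = 6.763.
E = E° − (0.0592/n) log Q = +0.72 − (0.0592/4)(6.763) = +0.620 V.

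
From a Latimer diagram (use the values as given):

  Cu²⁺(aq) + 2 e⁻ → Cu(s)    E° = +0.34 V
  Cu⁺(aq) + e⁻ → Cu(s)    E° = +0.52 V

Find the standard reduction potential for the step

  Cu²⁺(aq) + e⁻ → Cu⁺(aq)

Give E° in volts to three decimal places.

+0.160 V

Sequential free energies add, so n₃E°₃ = n₁E°₁ + n₂E°₂.
With n₃ = 2, and the known step contributing 1×(+0.52) V, the unknown satisfies 1·E° = 2×(+0.34) − 1×(+0.52) = +0.160.
E° = +0.160 / 1 = +0.160 V.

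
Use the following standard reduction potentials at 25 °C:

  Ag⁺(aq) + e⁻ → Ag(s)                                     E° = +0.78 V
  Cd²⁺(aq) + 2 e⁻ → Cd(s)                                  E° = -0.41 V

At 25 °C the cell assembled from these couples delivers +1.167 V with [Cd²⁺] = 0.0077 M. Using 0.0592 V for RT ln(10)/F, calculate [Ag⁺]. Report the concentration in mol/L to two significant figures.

0.036 M

Ag⁺/Ag is the cathode, Cd²⁺/Cd the anode: E°cell = +1.19 V, n = 2.
Overall reaction: 2 Ag⁺(aq) + Cd(s) → 2 Ag(s) + Cd²⁺(aq); Q = [Cd²⁺]^1/[Ag⁺]^2.
From E = E° − (0.0592/n) log Q: log Q = (E° − E)·n/0.0592 = (+1.19 − (+1.167))·2/0.0592 = 0.7770.
So 2·log[Ag⁺] = 1·log(0.0077) − log Q = -2.1135 − (0.7770) = -2.8905; log[Ag⁺] = -2.8905 / 2 = -1.4452; [Ag⁺] = 10^(-1.4452) ≈ 0.036 M.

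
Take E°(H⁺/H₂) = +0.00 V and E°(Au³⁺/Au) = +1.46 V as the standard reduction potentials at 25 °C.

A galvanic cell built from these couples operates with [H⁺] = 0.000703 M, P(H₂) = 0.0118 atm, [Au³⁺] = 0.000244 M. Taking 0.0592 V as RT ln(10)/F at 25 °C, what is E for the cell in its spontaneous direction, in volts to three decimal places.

+1.518 V

Au³⁺/Au is the cathode (higher E°), H⁺/H₂ the anode: E°cell = +1.46 − (+0.00) = +1.46 V, n = 6.
Overall: 2 Au³⁺(aq) + 3 H₂(g) → 2 Au(s) + 6 H⁺(aq)
Q = [H⁺]^6 / ([Au³⁺]^2·P(H₂)^3); log Q = -5.909.
E = E° − (0.0592/n) log Q = +1.46 − (0.0592/6)(-5.909) = +1.518 V.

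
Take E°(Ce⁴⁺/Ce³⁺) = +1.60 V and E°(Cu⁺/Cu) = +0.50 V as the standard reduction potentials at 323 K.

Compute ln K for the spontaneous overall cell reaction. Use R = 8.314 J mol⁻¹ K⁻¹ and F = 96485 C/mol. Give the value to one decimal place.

39.5

Cathode: Ce⁴⁺/Ce³⁺; anode: Cu⁺/Cu. E°cell = (+1.60) − (+0.50) = +1.10 V, with n = 1.
ΔG° = −nFE° = −RT ln K, so ln K = nFE°/(RT) = (1)(96485)(+1.10) / ((8.314)(323)) = 39.522.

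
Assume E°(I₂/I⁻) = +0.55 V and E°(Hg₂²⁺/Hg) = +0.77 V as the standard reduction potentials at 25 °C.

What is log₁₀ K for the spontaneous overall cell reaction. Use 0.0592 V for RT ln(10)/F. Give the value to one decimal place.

Cathode: Hg₂²⁺/Hg; anode: I₂/I⁻. E°cell = +0.22 V, n = 2.
log K = nE°cell / 0.0592 = (2)(+0.22) / 0.0592 = 7.4.

7.4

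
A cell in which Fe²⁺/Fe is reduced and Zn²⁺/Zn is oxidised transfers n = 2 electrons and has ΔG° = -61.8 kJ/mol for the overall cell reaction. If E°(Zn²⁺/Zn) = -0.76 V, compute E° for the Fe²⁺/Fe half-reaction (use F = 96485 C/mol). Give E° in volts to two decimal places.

-0.44 V

E°cell = −ΔG°/(nF) = −(-61.8×10³)/((2)(96485)) = +0.320 V.
Since Fe²⁺/Fe is the cathode and Zn²⁺/Zn the anode, E°cell = E°(Fe²⁺/Fe) − E°(Zn²⁺/Zn).
So E°(Fe²⁺/Fe) = E°cell + E°(Zn²⁺/Zn) = +0.320 + (-0.76) = -0.44 V.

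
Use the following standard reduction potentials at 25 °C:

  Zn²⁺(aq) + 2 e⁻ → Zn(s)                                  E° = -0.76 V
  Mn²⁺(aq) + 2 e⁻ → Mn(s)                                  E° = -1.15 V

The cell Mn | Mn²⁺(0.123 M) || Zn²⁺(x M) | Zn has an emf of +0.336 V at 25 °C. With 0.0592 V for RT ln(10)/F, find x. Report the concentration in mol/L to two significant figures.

0.0018 M

Zn²⁺/Zn is the cathode, Mn²⁺/Mn the anode: E°cell = +0.39 V, n = 2.
Overall reaction: Zn²⁺(aq) + Mn(s) → Zn(s) + Mn²⁺(aq); Q = [Mn²⁺]^1/[Zn²⁺]^1.
From E = E° − (0.0592/n) log Q: log Q = (E° − E)·n/0.0592 = (+0.39 − (+0.336))·2/0.0592 = 1.8243.
So 1·log[Zn²⁺] = 1·log(0.123) − log Q = -0.9101 − (1.8243) = -2.7344; [Zn²⁺] = 10^(-2.7344) ≈ 0.0018 M.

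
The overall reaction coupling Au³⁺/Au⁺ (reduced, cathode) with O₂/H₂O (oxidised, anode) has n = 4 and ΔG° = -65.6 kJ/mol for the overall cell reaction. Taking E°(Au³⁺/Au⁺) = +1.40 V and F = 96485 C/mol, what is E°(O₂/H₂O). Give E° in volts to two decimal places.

+1.23 V

E°cell = −ΔG°/(nF) = −(-65.6×10³)/((4)(96485)) = +0.170 V.
Since Au³⁺/Au⁺ is the cathode and O₂/H₂O the anode, E°cell = E°(Au³⁺/Au⁺) − E°(O₂/H₂O).
So E°(O₂/H₂O) = E°(Au³⁺/Au⁺) − E°cell = (+1.40) − (+0.170) = +1.23 V.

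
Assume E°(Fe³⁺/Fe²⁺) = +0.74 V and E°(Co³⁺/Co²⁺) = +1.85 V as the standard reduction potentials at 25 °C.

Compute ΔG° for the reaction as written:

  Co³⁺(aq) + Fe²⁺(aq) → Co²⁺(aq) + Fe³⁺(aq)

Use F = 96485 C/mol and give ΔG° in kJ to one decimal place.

As written, Co³⁺/Co²⁺ is reduced (cathode) and Fe³⁺/Fe²⁺ is oxidised (anode), so E°cell = (+1.85) − (+0.74) = +1.11 V.
Balancing electrons gives n = 1.
ΔG° = −nFE° = −(1)(96485)(+1.11) = -107,098 J = -107.1 kJ.

-107.1 kJ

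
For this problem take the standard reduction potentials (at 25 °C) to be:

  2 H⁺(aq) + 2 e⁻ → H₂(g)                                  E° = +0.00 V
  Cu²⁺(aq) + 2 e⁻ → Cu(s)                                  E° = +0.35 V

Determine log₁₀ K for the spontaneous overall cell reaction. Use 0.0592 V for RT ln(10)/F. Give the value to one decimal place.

11.8

Cathode: Cu²⁺/Cu; anode: H⁺/H₂. E°cell = +0.35 V, n = 2.
log K = nE°cell / 0.0592 = (2)(+0.35) / 0.0592 = 11.8.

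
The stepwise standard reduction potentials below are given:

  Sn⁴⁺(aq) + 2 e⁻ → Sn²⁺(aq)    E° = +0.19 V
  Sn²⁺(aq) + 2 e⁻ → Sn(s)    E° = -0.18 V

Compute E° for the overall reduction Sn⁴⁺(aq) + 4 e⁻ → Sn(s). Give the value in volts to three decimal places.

+0.005 V

Since ΔG° = −nFE° is additive over sequential reductions, n₃E°₃ = n₁E°₁ + n₂E°₂.
E°₃ = (2×+0.19 + 2×-0.18) / 4 = (+0.020) / 4 = +0.005 V.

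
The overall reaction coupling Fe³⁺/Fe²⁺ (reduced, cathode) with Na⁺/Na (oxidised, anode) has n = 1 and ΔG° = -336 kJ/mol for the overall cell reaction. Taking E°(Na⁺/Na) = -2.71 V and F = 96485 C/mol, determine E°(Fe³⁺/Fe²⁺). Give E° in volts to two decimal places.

E°cell = −ΔG°/(nF) = −(-336×10³)/((1)(96485)) = +3.482 V.
Since Fe³⁺/Fe²⁺ is the cathode and Na⁺/Na the anode, E°cell = E°(Fe³⁺/Fe²⁺) − E°(Na⁺/Na).
So E°(Fe³⁺/Fe²⁺) = E°cell + E°(Na⁺/Na) = +3.482 + (-2.71) = +0.77 V.

+0.77 V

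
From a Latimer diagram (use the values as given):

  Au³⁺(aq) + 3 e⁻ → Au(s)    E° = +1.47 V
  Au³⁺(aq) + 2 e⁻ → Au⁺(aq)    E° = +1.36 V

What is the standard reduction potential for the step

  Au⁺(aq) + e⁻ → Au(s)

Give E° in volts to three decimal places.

Sequential free energies add, so n₃E°₃ = n₁E°₁ + n₂E°₂.
With n₃ = 3, and the known step contributing 2×(+1.36) V, the unknown satisfies 1·E° = 3×(+1.47) − 2×(+1.36) = +1.690.
E° = +1.690 / 1 = +1.690 V.

+1.690 V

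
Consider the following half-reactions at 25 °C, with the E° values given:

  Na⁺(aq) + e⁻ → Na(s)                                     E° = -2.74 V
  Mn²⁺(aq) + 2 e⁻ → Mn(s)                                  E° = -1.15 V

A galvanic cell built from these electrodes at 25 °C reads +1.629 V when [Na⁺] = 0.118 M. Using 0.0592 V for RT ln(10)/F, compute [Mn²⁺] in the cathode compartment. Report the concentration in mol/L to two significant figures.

0.29 M

Mn²⁺/Mn is the cathode, Na⁺/Na the anode: E°cell = +1.59 V, n = 2.
Overall reaction: Mn²⁺(aq) + 2 Na(s) → Mn(s) + 2 Na⁺(aq); Q = [Na⁺]^2/[Mn²⁺]^1.
From E = E° − (0.0592/n) log Q: log Q = (E° − E)·n/0.0592 = (+1.59 − (+1.629))·2/0.0592 = -1.3176.
So 1·log[Mn²⁺] = 2·log(0.118) − log Q = -1.8562 − (-1.3176) = -0.5386; [Mn²⁺] = 10^(-0.5386) ≈ 0.29 M.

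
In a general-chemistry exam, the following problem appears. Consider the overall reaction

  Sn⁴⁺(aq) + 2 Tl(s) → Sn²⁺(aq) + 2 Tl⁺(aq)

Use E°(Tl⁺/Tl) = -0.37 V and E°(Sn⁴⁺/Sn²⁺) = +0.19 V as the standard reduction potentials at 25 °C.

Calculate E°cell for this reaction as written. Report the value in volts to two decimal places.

The Sn⁴⁺/Sn²⁺ couple has the higher reduction potential, so it is the cathode; Tl⁺/Tl is oxidised at the anode.
E°cell = E°(cathode) − E°(anode) = (+0.19) − (-0.37) = +0.56 V.
Since E°cell > 0, the reaction is spontaneous under standard conditions.

+0.56 V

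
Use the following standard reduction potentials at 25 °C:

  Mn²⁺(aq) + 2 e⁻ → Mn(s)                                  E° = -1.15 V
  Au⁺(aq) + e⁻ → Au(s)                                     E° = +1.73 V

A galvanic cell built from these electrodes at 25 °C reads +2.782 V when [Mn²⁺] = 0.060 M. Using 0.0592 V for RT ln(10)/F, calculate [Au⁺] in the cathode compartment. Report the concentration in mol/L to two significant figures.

0.0054 M

Au⁺/Au is the cathode, Mn²⁺/Mn the anode: E°cell = +2.88 V, n = 2.
Overall reaction: 2 Au⁺(aq) + Mn(s) → 2 Au(s) + Mn²⁺(aq); Q = [Mn²⁺]^1/[Au⁺]^2.
From E = E° − (0.0592/n) log Q: log Q = (E° − E)·n/0.0592 = (+2.88 − (+2.782))·2/0.0592 = 3.3108.
So 2·log[Au⁺] = 1·log(0.06) − log Q = -1.2218 − (3.3108) = -4.5326; log[Au⁺] = -4.5326 / 2 = -2.2663; [Au⁺] = 10^(-2.2663) ≈ 0.0054 M.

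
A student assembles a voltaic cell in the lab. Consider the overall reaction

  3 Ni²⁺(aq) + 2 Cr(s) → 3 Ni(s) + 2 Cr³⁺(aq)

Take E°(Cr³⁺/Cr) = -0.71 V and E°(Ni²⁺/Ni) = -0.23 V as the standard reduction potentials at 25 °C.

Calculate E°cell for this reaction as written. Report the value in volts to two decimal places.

+0.48 V

The Ni²⁺/Ni couple has the higher reduction potential, so it is the cathode; Cr³⁺/Cr is oxidised at the anode.
E°cell = E°(cathode) − E°(anode) = (-0.23) − (-0.71) = +0.48 V.
Since E°cell > 0, the reaction is spontaneous under standard conditions.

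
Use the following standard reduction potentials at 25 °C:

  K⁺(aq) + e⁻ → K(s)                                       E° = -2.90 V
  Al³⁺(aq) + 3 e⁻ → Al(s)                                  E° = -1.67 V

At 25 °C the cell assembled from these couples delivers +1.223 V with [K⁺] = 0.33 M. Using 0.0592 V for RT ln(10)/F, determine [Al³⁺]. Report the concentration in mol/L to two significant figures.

0.016 M

Al³⁺/Al is the cathode, K⁺/K the anode: E°cell = +1.23 V, n = 3.
Overall reaction: Al³⁺(aq) + 3 K(s) → Al(s) + 3 K⁺(aq); Q = [K⁺]^3/[Al³⁺]^1.
From E = E° − (0.0592/n) log Q: log Q = (E° − E)·n/0.0592 = (+1.23 − (+1.223))·3/0.0592 = 0.3547.
So 1·log[Al³⁺] = 3·log(0.33) − log Q = -1.4445 − (0.3547) = -1.7992; [Al³⁺] = 10^(-1.7992) ≈ 0.016 M.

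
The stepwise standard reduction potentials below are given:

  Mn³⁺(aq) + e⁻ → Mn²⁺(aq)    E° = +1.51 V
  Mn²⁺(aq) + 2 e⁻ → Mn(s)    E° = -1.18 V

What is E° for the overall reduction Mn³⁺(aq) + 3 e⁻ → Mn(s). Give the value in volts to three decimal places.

-0.283 V

Standard free energies of sequential steps add: ΔG°₃ = ΔG°₁ + ΔG°₂, so n₃E°₃ = n₁E°₁ + n₂E°₂.
E°₃ = (1×+1.51 + 2×-1.18) / 3 = (-0.850) / 3 = -0.283 V.
Simply averaging or adding the two E° values would be wrong; the electron-weighted sum is required.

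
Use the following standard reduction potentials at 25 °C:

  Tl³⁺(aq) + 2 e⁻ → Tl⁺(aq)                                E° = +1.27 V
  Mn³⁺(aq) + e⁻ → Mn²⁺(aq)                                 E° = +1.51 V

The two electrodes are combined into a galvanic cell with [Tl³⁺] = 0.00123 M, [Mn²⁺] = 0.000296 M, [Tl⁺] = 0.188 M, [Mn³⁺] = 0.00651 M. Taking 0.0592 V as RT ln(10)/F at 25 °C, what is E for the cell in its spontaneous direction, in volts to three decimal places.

Mn³⁺/Mn²⁺ is the cathode (higher E°), Tl³⁺/Tl⁺ the anode: E°cell = +1.51 − (+1.27) = +0.24 V, n = 2.
Overall: 2 Mn³⁺(aq) + Tl⁺(aq) → 2 Mn²⁺(aq) + Tl³⁺(aq)
Q = [Mn²⁺]^2·[Tl³⁺] / ([Mn³⁺]^2·[Tl⁺]); log Q = -4.869.
E = E° − (0.0592/n) log Q = +0.24 − (0.0592/2)(-4.869) = +0.384 V.

+0.384 V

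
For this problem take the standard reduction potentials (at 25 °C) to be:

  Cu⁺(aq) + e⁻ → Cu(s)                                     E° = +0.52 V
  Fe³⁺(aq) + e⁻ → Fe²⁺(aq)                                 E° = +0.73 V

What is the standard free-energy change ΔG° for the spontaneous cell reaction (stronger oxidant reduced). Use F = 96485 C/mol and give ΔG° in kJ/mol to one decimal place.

Fe³⁺/Fe²⁺ (E° = +0.73 V) is the cathode; Cu⁺/Cu (E° = +0.52 V) is the anode, so E°cell = +0.21 V.
Balancing electrons gives n = 1 (lcm of 1 and 1).
ΔG° = −nFE° = −(1)(96485)(+0.21) = -20,262 J = -20.3 kJ/mol.

-20.3 kJ/mol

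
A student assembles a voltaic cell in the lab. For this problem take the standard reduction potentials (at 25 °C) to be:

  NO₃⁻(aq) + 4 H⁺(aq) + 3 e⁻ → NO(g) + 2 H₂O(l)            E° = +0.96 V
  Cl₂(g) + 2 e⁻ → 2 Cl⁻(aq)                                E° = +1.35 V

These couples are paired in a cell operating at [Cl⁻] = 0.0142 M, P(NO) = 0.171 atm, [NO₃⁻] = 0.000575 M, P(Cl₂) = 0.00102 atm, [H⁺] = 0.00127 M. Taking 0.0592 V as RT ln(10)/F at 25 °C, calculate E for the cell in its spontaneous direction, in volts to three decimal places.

Cl₂/Cl⁻ is the cathode (higher E°), NO₃⁻/NO the anode: E°cell = +1.35 − (+0.96) = +0.39 V, n = 6.
Overall: 3 Cl₂(g) + 2 NO(g) + 4 H₂O(l) → 6 Cl⁻(aq) + 2 NO₃⁻(aq) + 8 H⁺(aq)
Q = [Cl⁻]^6·[NO₃⁻]^2·[H⁺]^8 / (P(Cl₂)^3·P(NO)^2); log Q = -30.228.
E = E° − (0.0592/n) log Q = +0.39 − (0.0592/6)(-30.228) = +0.688 V.

+0.688 V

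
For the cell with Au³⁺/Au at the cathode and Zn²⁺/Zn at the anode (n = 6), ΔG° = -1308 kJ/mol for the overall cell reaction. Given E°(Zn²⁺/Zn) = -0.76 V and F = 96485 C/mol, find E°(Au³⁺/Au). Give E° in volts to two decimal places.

+1.50 V

E°cell = −ΔG°/(nF) = −(-1308×10³)/((6)(96485)) = +2.259 V.
Since Au³⁺/Au is the cathode and Zn²⁺/Zn the anode, E°cell = E°(Au³⁺/Au) − E°(Zn²⁺/Zn).
So E°(Au³⁺/Au) = E°cell + E°(Zn²⁺/Zn) = +2.259 + (-0.76) = +1.50 V.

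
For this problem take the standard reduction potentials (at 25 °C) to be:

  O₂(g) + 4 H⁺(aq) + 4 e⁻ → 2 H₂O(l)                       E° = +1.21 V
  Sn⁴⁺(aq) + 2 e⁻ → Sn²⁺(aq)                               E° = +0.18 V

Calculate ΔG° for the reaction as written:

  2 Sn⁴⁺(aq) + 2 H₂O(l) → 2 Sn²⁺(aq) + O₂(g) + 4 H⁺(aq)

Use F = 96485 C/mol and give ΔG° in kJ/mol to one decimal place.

+397.5 kJ/mol

As written, Sn⁴⁺/Sn²⁺ is reduced (cathode) and O₂/H₂O is oxidised (anode), so E°cell = (+0.18) − (+1.21) = -1.03 V.
Balancing electrons gives n = 4.
ΔG° = −nFE° = −(4)(96485)(-1.03) = 397,518 J = +397.5 kJ/mol.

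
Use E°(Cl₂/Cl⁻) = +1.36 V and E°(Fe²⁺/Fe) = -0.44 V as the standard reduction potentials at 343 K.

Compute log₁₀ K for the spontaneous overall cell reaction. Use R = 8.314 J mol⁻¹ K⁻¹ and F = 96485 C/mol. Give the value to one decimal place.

52.9

Cathode: Cl₂/Cl⁻; anode: Fe²⁺/Fe. E°cell = (+1.36) − (-0.44) = +1.80 V, with n = 2.
ΔG° = −nFE° = −RT ln K, so ln K = nFE°/(RT) = (2)(96485)(+1.80) / ((8.314)(343)) = 121.803.
log₁₀ K = 121.803 / ln 10 = 52.9.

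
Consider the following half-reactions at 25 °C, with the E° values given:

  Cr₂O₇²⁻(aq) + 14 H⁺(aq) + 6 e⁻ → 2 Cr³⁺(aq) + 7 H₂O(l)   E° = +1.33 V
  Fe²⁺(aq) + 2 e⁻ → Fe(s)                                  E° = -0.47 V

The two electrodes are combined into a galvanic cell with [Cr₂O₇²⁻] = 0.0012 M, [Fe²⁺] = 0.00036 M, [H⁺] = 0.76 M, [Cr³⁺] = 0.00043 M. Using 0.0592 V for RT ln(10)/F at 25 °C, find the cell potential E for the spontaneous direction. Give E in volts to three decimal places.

Cr₂O₇²⁻/Cr³⁺ is the cathode (higher E°), Fe²⁺/Fe the anode: E°cell = +1.33 − (-0.47) = +1.80 V, n = 6.
Overall: Cr₂O₇²⁻(aq) + 14 H⁺(aq) + 3 Fe(s) → 2 Cr³⁺(aq) + 7 H₂O(l) + 3 Fe²⁺(aq)
Q = [Cr³⁺]^2·[Fe²⁺]^3 / ([Cr₂O₇²⁻]·[H⁺]^14); log Q = -12.475.
E = E° − (0.0592/n) log Q = +1.80 − (0.0592/6)(-12.475) = +1.923 V.

+1.923 V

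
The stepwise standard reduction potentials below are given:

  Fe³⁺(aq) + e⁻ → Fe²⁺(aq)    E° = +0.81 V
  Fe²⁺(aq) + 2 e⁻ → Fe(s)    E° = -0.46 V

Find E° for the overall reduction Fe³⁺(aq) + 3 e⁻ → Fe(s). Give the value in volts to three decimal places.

Standard free energies of sequential steps add: ΔG°₃ = ΔG°₁ + ΔG°₂, so n₃E°₃ = n₁E°₁ + n₂E°₂.
E°₃ = (1×+0.81 + 2×-0.46) / 3 = (-0.110) / 3 = -0.037 V.
Simply averaging or adding the two E° values would be wrong; the electron-weighted sum is required.

-0.037 V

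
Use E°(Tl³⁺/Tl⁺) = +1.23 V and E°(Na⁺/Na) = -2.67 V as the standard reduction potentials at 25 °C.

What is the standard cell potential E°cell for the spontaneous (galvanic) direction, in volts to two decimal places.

The Tl³⁺/Tl⁺ couple has the higher reduction potential, so it is the cathode; Na⁺/Na is oxidised at the anode.
E°cell = E°(cathode) − E°(anode) = (+1.23) − (-2.67) = +3.90 V.
Since E°cell > 0, the reaction is spontaneous under standard conditions.

+3.90 V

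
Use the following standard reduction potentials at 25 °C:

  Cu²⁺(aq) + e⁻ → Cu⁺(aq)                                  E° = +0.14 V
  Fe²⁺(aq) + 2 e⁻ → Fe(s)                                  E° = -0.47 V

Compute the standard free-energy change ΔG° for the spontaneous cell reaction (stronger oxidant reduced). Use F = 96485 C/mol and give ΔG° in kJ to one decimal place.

Cu²⁺/Cu⁺ (E° = +0.14 V) is the cathode; Fe²⁺/Fe (E° = -0.47 V) is the anode, so E°cell = +0.61 V.
Balancing electrons gives n = 2 (lcm of 1 and 2).
ΔG° = −nFE° = −(2)(96485)(+0.61) = -117,712 J = -117.7 kJ.

-117.7 kJ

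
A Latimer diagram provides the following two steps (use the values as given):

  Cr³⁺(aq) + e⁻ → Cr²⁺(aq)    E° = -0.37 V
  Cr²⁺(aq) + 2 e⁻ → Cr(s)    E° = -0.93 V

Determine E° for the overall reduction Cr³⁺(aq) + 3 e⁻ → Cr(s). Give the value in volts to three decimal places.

Standard free energies of sequential steps add: ΔG°₃ = ΔG°₁ + ΔG°₂, so n₃E°₃ = n₁E°₁ + n₂E°₂.
E°₃ = (1×-0.37 + 2×-0.93) / 3 = (-2.230) / 3 = -0.743 V.

-0.743 V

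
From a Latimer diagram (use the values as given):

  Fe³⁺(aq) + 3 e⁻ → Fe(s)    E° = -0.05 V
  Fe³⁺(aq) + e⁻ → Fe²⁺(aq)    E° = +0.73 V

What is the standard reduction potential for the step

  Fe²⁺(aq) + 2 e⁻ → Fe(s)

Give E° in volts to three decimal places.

Sequential free energies add, so n₃E°₃ = n₁E°₁ + n₂E°₂.
With n₃ = 3, and the known step contributing 1×(+0.73) V, the unknown satisfies 2·E° = 3×(-0.05) − 1×(+0.73) = -0.880.
E° = -0.880 / 2 = -0.440 V.

-0.440 V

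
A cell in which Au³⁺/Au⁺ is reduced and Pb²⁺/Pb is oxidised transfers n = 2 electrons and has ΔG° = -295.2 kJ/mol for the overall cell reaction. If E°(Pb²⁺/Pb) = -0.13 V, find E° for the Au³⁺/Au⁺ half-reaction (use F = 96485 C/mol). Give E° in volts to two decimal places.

+1.40 V

E°cell = −ΔG°/(nF) = −(-295.2×10³)/((2)(96485)) = +1.530 V.
Since Au³⁺/Au⁺ is the cathode and Pb²⁺/Pb the anode, E°cell = E°(Au³⁺/Au⁺) − E°(Pb²⁺/Pb).
So E°(Au³⁺/Au⁺) = E°cell + E°(Pb²⁺/Pb) = +1.530 + (-0.13) = +1.40 V.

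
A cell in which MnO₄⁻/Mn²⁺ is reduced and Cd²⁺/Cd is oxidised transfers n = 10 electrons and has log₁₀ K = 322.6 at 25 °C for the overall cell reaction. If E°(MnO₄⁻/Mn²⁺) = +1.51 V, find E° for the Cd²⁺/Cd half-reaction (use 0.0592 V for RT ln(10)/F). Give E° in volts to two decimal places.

-0.40 V

E°cell = (0.0592/n)·log K = (0.0592/10)(322.6) = +1.910 V.
Since MnO₄⁻/Mn²⁺ is the cathode and Cd²⁺/Cd the anode, E°cell = E°(MnO₄⁻/Mn²⁺) − E°(Cd²⁺/Cd).
So E°(Cd²⁺/Cd) = E°(MnO₄⁻/Mn²⁺) − E°cell = (+1.51) − (+1.910) = -0.40 V.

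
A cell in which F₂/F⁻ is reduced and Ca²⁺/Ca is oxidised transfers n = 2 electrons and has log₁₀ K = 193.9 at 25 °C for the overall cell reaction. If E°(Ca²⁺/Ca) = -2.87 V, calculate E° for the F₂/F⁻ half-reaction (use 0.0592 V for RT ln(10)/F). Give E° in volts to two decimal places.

+2.87 V

E°cell = (0.0592/n)·log K = (0.0592/2)(193.9) = +5.739 V.
Since F₂/F⁻ is the cathode and Ca²⁺/Ca the anode, E°cell = E°(F₂/F⁻) − E°(Ca²⁺/Ca).
So E°(F₂/F⁻) = E°cell + E°(Ca²⁺/Ca) = +5.739 + (-2.87) = +2.87 V.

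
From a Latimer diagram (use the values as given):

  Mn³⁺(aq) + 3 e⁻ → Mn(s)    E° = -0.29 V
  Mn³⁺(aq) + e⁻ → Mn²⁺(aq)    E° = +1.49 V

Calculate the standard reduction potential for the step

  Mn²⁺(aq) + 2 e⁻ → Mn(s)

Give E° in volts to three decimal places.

-1.180 V

Sequential free energies add, so n₃E°₃ = n₁E°₁ + n₂E°₂.
With n₃ = 3, and the known step contributing 1×(+1.49) V, the unknown satisfies 2·E° = 3×(-0.29) − 1×(+1.49) = -2.360.
E° = -2.360 / 2 = -1.180 V.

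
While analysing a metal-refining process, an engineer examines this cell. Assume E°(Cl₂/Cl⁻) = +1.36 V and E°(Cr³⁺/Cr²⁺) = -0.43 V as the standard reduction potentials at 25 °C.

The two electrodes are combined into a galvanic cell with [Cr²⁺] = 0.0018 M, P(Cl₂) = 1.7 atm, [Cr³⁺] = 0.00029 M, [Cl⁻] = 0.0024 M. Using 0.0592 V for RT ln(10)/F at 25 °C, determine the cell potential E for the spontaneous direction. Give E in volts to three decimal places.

+1.999 V

Cl₂/Cl⁻ is the cathode (higher E°), Cr³⁺/Cr²⁺ the anode: E°cell = +1.36 − (-0.43) = +1.79 V, n = 2.
Overall: Cl₂(g) + 2 Cr²⁺(aq) → 2 Cl⁻(aq) + 2 Cr³⁺(aq)
Q = [Cl⁻]^2·[Cr³⁺]^2 / (P(Cl₂)·[Cr²⁺]^2); log Q = -7.056.
E = E° − (0.0592/n) log Q = +1.79 − (0.0592/2)(-7.056) = +1.999 V.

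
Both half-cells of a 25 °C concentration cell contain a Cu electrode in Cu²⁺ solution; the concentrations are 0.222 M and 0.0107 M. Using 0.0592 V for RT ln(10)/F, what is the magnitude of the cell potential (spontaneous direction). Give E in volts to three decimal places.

+0.039 V

For a concentration cell E°cell = 0. The 0.222 M side is the cathode (reduction is favoured where [Cu²⁺] is higher).
With n = 2, E = −(0.0592/2) log([Cu²⁺]ₐₙ/[Cu²⁺]꜀ₐₜ) = −(0.0592/2) log(0.0107/0.222) = −(0.0592/2)(-1.317) = +0.039 V.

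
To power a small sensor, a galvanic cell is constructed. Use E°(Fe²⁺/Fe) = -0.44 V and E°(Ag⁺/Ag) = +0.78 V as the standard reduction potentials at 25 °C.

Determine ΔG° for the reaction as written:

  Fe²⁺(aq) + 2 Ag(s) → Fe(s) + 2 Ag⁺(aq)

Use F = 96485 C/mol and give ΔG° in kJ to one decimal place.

+235.4 kJ

As written, Fe²⁺/Fe is reduced (cathode) and Ag⁺/Ag is oxidised (anode), so E°cell = (-0.44) − (+0.78) = -1.22 V.
Balancing electrons gives n = 2.
ΔG° = −nFE° = −(2)(96485)(-1.22) = 235,423 J = +235.4 kJ.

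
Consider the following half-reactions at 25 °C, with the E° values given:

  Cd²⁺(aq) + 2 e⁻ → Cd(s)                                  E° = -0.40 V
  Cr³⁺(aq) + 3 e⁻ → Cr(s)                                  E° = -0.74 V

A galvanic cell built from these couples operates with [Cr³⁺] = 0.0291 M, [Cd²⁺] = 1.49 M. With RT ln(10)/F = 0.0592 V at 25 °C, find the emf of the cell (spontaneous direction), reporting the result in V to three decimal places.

+0.375 V

Cd²⁺/Cd is the cathode (higher E°), Cr³⁺/Cr the anode: E°cell = -0.40 − (-0.74) = +0.34 V, n = 6.
Overall: 3 Cd²⁺(aq) + 2 Cr(s) → 3 Cd(s) + 2 Cr³⁺(aq)
Q = [Cr³⁺]^2 / ([Cd²⁺]^3); log Q = -3.592.
E = E° − (0.0592/n) log Q = +0.34 − (0.0592/6)(-3.592) = +0.375 V.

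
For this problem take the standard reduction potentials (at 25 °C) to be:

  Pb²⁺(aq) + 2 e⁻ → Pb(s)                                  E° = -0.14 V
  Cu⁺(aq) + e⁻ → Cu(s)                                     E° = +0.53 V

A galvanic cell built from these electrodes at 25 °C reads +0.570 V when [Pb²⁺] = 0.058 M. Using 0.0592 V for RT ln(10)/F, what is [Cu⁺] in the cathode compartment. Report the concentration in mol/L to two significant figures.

0.0049 M

Cu⁺/Cu is the cathode, Pb²⁺/Pb the anode: E°cell = +0.67 V, n = 2.
Overall reaction: 2 Cu⁺(aq) + Pb(s) → 2 Cu(s) + Pb²⁺(aq); Q = [Pb²⁺]^1/[Cu⁺]^2.
From E = E° − (0.0592/n) log Q: log Q = (E° − E)·n/0.0592 = (+0.67 − (+0.570))·2/0.0592 = 3.3784.
So 2·log[Cu⁺] = 1·log(0.058) − log Q = -1.2366 − (3.3784) = -4.6150; log[Cu⁺] = -4.6150 / 2 = -2.3075; [Cu⁺] = 10^(-2.3075) ≈ 0.0049 M.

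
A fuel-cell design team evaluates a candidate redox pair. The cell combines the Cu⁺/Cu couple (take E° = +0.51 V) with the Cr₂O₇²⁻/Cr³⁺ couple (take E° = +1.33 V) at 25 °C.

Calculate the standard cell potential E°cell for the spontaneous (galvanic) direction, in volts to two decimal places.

The Cr₂O₇²⁻/Cr³⁺ couple has the higher reduction potential, so it is the cathode; Cu⁺/Cu is oxidised at the anode.
E°cell = E°(cathode) − E°(anode) = (+1.33) − (+0.51) = +0.82 V.

+0.82 V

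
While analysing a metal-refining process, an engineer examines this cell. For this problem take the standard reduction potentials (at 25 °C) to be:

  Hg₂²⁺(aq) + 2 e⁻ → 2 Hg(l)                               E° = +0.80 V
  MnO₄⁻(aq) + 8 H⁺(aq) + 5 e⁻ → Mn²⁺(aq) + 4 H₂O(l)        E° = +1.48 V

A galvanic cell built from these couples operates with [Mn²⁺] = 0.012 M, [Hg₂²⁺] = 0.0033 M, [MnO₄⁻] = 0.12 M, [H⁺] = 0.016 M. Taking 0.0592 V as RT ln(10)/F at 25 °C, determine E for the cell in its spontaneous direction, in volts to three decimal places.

+0.595 V

MnO₄⁻/Mn²⁺ is the cathode (higher E°), Hg₂²⁺/Hg the anode: E°cell = +1.48 − (+0.80) = +0.68 V, n = 10.
Overall: 2 MnO₄⁻(aq) + 16 H⁺(aq) + 10 Hg(l) → 2 Mn²⁺(aq) + 8 H₂O(l) + 5 Hg₂²⁺(aq)
Q = [Mn²⁺]^2·[Hg₂²⁺]^5 / ([MnO₄⁻]^2·[H⁺]^16); log Q = 14.327.
E = E° − (0.0592/n) log Q = +0.68 − (0.0592/10)(14.327) = +0.595 V.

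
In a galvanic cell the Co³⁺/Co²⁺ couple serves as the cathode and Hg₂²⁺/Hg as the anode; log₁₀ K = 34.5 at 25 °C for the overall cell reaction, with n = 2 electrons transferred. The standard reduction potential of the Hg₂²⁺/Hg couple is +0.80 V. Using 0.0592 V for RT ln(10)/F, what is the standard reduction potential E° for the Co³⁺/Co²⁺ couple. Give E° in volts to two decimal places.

E°cell = (0.0592/n)·log K = (0.0592/2)(34.5) = +1.021 V.
Since Co³⁺/Co²⁺ is the cathode and Hg₂²⁺/Hg the anode, E°cell = E°(Co³⁺/Co²⁺) − E°(Hg₂²⁺/Hg).
So E°(Co³⁺/Co²⁺) = E°cell + E°(Hg₂²⁺/Hg) = +1.021 + (+0.80) = +1.82 V.

+1.82 V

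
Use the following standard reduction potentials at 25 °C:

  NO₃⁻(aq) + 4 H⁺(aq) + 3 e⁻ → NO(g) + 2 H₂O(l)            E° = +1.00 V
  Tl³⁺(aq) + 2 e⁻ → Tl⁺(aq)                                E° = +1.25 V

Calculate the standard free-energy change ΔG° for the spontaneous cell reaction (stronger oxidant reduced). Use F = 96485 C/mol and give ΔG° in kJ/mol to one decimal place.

-144.7 kJ/mol

Tl³⁺/Tl⁺ (E° = +1.25 V) is the cathode; NO₃⁻/NO (E° = +1.00 V) is the anode, so E°cell = +0.25 V.
Balancing electrons gives n = 6 (lcm of 2 and 3).
ΔG° = −nFE° = −(6)(96485)(+0.25) = -144,728 J = -144.7 kJ/mol.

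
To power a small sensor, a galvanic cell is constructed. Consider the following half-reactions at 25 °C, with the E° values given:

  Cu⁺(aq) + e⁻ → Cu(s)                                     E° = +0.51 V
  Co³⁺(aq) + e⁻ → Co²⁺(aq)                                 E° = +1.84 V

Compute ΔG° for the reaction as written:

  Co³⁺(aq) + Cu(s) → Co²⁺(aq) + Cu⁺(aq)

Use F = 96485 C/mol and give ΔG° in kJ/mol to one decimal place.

As written, Co³⁺/Co²⁺ is reduced (cathode) and Cu⁺/Cu is oxidised (anode), so E°cell = (+1.84) − (+0.51) = +1.33 V.
Balancing electrons gives n = 1.
ΔG° = −nFE° = −(1)(96485)(+1.33) = -128,325 J = -128.3 kJ/mol.

-128.3 kJ/mol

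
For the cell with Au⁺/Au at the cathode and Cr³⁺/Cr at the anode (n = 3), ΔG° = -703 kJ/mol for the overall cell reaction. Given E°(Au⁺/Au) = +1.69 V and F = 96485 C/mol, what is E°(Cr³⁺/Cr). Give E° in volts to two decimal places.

E°cell = −ΔG°/(nF) = −(-703×10³)/((3)(96485)) = +2.429 V.
Since Au⁺/Au is the cathode and Cr³⁺/Cr the anode, E°cell = E°(Au⁺/Au) − E°(Cr³⁺/Cr).
So E°(Cr³⁺/Cr) = E°(Au⁺/Au) − E°cell = (+1.69) − (+2.429) = -0.74 V.

-0.74 V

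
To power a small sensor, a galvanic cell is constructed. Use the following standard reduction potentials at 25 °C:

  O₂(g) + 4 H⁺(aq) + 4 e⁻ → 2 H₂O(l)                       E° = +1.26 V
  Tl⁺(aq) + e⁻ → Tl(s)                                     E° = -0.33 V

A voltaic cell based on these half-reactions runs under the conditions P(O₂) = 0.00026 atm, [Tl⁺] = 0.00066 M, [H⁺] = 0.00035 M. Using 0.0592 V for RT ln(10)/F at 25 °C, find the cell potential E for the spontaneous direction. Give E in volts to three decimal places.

+1.521 V

O₂/H₂O is the cathode (higher E°), Tl⁺/Tl the anode: E°cell = +1.26 − (-0.33) = +1.59 V, n = 4.
Overall: O₂(g) + 4 H⁺(aq) + 4 Tl(s) → 2 H₂O(l) + 4 Tl⁺(aq)
Q = [Tl⁺]^4 / (P(O₂)·[H⁺]^4); log Q = 4.687.
E = E° − (0.0592/n) log Q = +1.59 − (0.0592/4)(4.687) = +1.521 V.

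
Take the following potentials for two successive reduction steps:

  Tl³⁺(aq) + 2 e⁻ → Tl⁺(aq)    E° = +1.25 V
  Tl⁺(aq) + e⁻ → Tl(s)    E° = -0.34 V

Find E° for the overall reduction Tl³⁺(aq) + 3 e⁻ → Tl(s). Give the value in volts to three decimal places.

Standard free energies of sequential steps add: ΔG°₃ = ΔG°₁ + ΔG°₂, so n₃E°₃ = n₁E°₁ + n₂E°₂.
E°₃ = (2×+1.25 + 1×-0.34) / 3 = (+2.160) / 3 = +0.720 V.
E° values themselves are not directly additive — weighting by electron count is essential.

+0.720 V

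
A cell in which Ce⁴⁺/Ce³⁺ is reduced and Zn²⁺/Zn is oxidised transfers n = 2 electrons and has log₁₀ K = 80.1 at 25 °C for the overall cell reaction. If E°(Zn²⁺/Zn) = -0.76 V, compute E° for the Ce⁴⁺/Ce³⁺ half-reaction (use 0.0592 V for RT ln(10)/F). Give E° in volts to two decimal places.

E°cell = (0.0592/n)·log K = (0.0592/2)(80.1) = +2.371 V.
Since Ce⁴⁺/Ce³⁺ is the cathode and Zn²⁺/Zn the anode, E°cell = E°(Ce⁴⁺/Ce³⁺) − E°(Zn²⁺/Zn).
So E°(Ce⁴⁺/Ce³⁺) = E°cell + E°(Zn²⁺/Zn) = +2.371 + (-0.76) = +1.61 V.

+1.61 V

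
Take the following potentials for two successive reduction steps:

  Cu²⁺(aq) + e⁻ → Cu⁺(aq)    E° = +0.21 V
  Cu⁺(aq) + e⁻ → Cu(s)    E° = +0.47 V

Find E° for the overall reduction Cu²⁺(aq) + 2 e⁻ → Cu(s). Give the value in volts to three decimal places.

+0.340 V

Adding the free-energy changes (−nFE°) of the two steps gives −n₃FE°₃ = −n₁FE°₁ − n₂FE°₂.
E°₃ = (1×+0.21 + 1×+0.47) / 2 = (+0.680) / 2 = +0.340 V.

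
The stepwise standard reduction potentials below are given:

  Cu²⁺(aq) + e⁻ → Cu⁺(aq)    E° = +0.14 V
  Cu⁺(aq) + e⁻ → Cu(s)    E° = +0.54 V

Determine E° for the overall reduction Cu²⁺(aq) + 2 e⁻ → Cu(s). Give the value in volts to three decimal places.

+0.340 V

Since ΔG° = −nFE° is additive over sequential reductions, n₃E°₃ = n₁E°₁ + n₂E°₂.
E°₃ = (1×+0.14 + 1×+0.54) / 2 = (+0.680) / 2 = +0.340 V.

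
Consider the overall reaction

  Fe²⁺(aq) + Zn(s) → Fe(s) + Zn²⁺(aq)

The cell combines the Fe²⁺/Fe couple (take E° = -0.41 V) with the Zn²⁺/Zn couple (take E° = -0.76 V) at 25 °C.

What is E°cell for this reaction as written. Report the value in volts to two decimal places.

The Fe²⁺/Fe couple has the higher reduction potential, so it is the cathode; Zn²⁺/Zn is oxidised at the anode.
E°cell = E°(cathode) − E°(anode) = (-0.41) − (-0.76) = +0.35 V.

+0.35 V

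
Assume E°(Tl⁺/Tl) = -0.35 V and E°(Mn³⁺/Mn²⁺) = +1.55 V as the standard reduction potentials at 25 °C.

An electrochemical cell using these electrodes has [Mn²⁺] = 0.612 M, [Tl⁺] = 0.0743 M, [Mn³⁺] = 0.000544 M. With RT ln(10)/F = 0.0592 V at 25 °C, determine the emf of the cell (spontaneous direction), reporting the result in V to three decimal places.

Mn³⁺/Mn²⁺ is the cathode (higher E°), Tl⁺/Tl the anode: E°cell = +1.55 − (-0.35) = +1.90 V, n = 1.
Overall: Mn³⁺(aq) + Tl(s) → Mn²⁺(aq) + Tl⁺(aq)
Q = [Mn²⁺]·[Tl⁺] / ([Mn³⁺]); log Q = 1.922.
E = E° − (0.0592/n) log Q = +1.90 − (0.0592/1)(1.922) = +1.786 V.

+1.786 V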